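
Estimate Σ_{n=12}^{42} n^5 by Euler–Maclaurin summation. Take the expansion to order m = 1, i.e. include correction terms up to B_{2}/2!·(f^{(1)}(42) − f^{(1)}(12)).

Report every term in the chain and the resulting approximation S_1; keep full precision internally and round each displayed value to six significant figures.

S_1 ≈ 9.81099e+08

The integral term ∫_12^42 x^5 dx = 9.14341e+08.
½[f(12) + f(42)] = ½[248832 + 1.30691e+08] = 6.54700e+07.
So far: 9.79811e+08.
Correction k=1: B_{2}/2! · (f^{(1)}(42) − f^{(1)}(12)) = 1/12 · (1.55585e+07 − 103680) = 1.28790e+06.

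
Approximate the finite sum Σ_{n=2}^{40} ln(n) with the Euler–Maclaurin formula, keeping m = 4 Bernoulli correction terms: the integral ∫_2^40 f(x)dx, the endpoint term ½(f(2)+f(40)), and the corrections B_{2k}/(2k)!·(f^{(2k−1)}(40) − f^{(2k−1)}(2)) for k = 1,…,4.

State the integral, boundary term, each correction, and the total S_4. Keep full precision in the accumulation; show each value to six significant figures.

The integral term ∫_2^40 ln(x) dx = 108.169.
½[f(2) + f(40)] = ½[0.693147 + 3.68888] = 2.19101.
So far: 110.360.
Correction k=1: B_{2}/2! · (f^{(1)}(40) − f^{(1)}(2)) = 1/12 · (0.0250000 − 0.500000) = -0.0395833.
Partial sum through k=1: 110.320.
Correction k=2: B_{4}/4! · (f^{(3)}(40) − f^{(3)}(2)) = −1/720 · (3.12500e-05 − 0.250000) = 0.000347179.
Partial sum through k=2: 110.321.
Correction k=3: B_{6}/6! · (f^{(5)}(40) − f^{(5)}(2)) = 1/30240 · (2.34375e-07 − 0.750000) = -2.48016e-05.
Partial sum through k=3: 110.321.
Correction k=4: B_{8}/8! · (f^{(7)}(40) − f^{(7)}(2)) = −1/1209600 · (4.39453e-09 − 5.62500) = 4.65030e-06.

S_4 ≈ 110.321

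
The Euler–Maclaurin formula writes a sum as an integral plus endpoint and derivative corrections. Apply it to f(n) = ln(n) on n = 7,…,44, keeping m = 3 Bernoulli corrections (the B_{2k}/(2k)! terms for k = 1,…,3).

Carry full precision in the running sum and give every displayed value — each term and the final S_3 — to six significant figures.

S_3 ≈ 118.738

Integral: ∫_7^44 ln(x) dx = 115.883.
½[f(7) + f(44)] = ½[1.94591 + 3.78419] = 2.86505.
Running total after boundary: 118.748.
Correction k=1: B_{2}/2! · (f^{(1)}(44) − f^{(1)}(7)) = 1/12 · (0.0227273 − 0.142857) = -0.0100108.
After k=1: 118.738.
Correction k=2: B_{4}/4! · (f^{(3)}(44) − f^{(3)}(7)) = −1/720 · (2.34786e-05 − 0.00583090) = 8.06587e-06.
After k=2: 118.738.
Correction k=3: B_{6}/6! · (f^{(5)}(44) − f^{(5)}(7)) = 1/30240 · (1.45528e-07 − 0.00142798) = -4.72166e-08.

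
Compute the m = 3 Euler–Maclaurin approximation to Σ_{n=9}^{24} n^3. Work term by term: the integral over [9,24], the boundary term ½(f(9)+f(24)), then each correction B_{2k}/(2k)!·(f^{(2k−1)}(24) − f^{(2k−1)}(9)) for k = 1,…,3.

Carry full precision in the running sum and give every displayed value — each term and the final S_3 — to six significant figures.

S_3 ≈ 88704.0

∫_9^24 x^3 dx evaluates to 81303.8.
½[f(9) + f(24)] = ½[729.000 + 13824.0] = 7276.50.
Integral + boundary = 88580.2.
Correction k=1: B_{2}/2! · (f^{(1)}(24) − f^{(1)}(9)) = 1/12 · (1728.00 − 243.000) = 123.750.
Running total after k=1: 88704.0.
Correction k=2: B_{4}/4! · (f^{(3)}(24) − f^{(3)}(9)) = −1/720 · (6.00000 − 6.00000) = 0.00000.
Running total after k=2: 88704.0.
Correction k=3: B_{6}/6! · (f^{(5)}(24) − f^{(5)}(9)) = 1/30240 · (0.00000 − 0.00000) = 0.00000.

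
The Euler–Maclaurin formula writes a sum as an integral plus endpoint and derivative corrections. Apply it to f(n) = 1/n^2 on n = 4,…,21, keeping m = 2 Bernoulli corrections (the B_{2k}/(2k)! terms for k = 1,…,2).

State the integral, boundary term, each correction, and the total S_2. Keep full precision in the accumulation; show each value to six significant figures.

∫_4^21 1/x^2 dx evaluates to 0.202381.
Endpoint term: (f(4) + f(21))/2 = (0.0625000 + 0.00226757)/2 = 0.0323838.
Running total after boundary: 0.234765.
k=1: B_{2}/(2)! × [f^{(1)}(21) − f^{(1)}(4)] = 1/12 × (-0.000215959 − (-0.0312500)) = 0.00258617.
Running total after k=1: 0.237351.
k=2: B_{4}/(4)! × [f^{(3)}(21) − f^{(3)}(4)] = −1/720 × (-5.87645e-06 − (-0.0234375)) = -3.25439e-05.

S_2 ≈ 0.237318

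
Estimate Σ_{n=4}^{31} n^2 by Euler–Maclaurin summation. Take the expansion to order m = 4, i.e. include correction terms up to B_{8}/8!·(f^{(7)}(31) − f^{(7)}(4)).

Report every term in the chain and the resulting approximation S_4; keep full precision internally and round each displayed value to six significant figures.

The integral term ∫_4^31 x^2 dx = 9909.00.
Boundary: ½(f(4) + f(31)) = ½(16.0000 + 961.000) = 488.500.
So far: 10397.5.
k=1: B_{2}/(2)! × [f^{(1)}(31) − f^{(1)}(4)] = 1/12 × (62.0000 − 8.00000) = 4.50000.
After k=1: 10402.0.
k=2: B_{4}/(4)! × [f^{(3)}(31) − f^{(3)}(4)] = −1/720 × (0.00000 − 0.00000) = 0.00000.
After k=2: 10402.0.
k=3: B_{6}/(6)! × [f^{(5)}(31) − f^{(5)}(4)] = 1/30240 × (0.00000 − 0.00000) = 0.00000.
After k=3: 10402.0.
k=4: B_{8}/(8)! × [f^{(7)}(31) − f^{(7)}(4)] = −1/1209600 × (0.00000 − 0.00000) = 0.00000.

S_4 ≈ 10402.0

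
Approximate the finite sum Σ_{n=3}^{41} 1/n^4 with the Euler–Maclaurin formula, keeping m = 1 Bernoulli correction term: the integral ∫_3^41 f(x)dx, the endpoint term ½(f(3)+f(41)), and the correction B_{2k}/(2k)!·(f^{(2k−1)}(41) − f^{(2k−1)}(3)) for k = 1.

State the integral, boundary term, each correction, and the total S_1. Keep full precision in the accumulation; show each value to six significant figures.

Integral: ∫_3^41 1/x^4 dx = 0.0123408.
Endpoint term: (f(3) + f(41))/2 = (0.0123457 + 3.53887e-07)/2 = 0.00617302.
So far: 0.0185139.
Order-1 term: 1/12 · (-3.45256e-08 − (-0.0164609)) = 0.00137174.

S_1 ≈ 0.0198856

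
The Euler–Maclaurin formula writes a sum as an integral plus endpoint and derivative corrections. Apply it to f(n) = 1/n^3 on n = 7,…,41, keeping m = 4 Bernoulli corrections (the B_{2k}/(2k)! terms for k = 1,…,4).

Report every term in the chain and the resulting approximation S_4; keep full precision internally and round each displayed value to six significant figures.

∫_7^41 1/x^3 dx evaluates to 0.00990664.
Boundary: ½(f(7) + f(41)) = ½(0.00291545 + 1.45094e-05) = 0.00146498.
Integral + boundary = 0.0113716.
Order-1 term: 1/12 · (-1.06166e-06 − (-0.00124948)) = 0.000104035.
Running total after k=1: 0.0114757.
Order-2 term: −1/720 · (-1.26313e-08 − (-0.000509992)) = -7.08304e-07.
Running total after k=2: 0.0114749.
Order-3 term: 1/30240 · (-3.15595e-10 − (-0.000437136)) = 1.44555e-08.
Running total after k=3: 0.0114750.
Order-4 term: −1/1209600 · (-1.35174e-11 − (-0.000642322)) = -5.31020e-10.

S_4 ≈ 0.0114750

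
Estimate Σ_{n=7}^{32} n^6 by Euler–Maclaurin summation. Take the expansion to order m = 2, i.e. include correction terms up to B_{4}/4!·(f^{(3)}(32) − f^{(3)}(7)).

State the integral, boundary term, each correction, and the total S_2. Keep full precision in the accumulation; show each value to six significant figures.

S_2 ≈ 5.46211e+09

Integral: ∫_7^32 x^6 dx = 4.90842e+09.
½[f(7) + f(32)] = ½[117649 + 1.07374e+09] = 5.36930e+08.
Integral + boundary = 5.44535e+09.
Order-1 term: 1/12 · (2.01327e+08 − 100842) = 1.67688e+07.
Partial sum through k=1: 5.46211e+09.
Order-2 term: −1/720 · (3.93216e+06 − 41160.0) = -5404.17.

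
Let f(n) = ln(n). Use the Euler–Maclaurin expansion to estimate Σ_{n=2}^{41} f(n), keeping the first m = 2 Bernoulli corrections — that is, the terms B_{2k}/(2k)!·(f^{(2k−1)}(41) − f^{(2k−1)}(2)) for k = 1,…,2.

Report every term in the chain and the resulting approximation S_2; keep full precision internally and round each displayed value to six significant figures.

∫_2^41 ln(x) dx evaluates to 111.870.
Boundary: ½(f(2) + f(41)) = ½(0.693147 + 3.71357) = 2.20336.
Integral + boundary = 114.074.
k=1: B_{2}/(2)! × [f^{(1)}(41) − f^{(1)}(2)] = 1/12 × (0.0243902 − 0.500000) = -0.0396341.
Running total after k=1: 114.034.
k=2: B_{4}/(4)! × [f^{(3)}(41) − f^{(3)}(2)] = −1/720 × (2.90187e-05 − 0.250000) = 0.000347182.

S_2 ≈ 114.034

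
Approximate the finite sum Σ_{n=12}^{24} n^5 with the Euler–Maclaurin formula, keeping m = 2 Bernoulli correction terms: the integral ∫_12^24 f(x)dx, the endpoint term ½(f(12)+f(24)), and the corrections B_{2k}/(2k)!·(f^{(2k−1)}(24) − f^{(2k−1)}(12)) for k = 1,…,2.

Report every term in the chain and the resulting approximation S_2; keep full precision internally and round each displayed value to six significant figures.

S_2 ≈ 3.55881e+07

Integral: ∫_12^24 x^5 dx = 3.13528e+07.
½[f(12) + f(24)] = ½[248832 + 7.96262e+06] = 4.10573e+06.
Integral + boundary = 3.54586e+07.
Correction k=1: B_{2}/2! · (f^{(1)}(24) − f^{(1)}(12)) = 1/12 · (1.65888e+06 − 103680) = 129600.
After k=1: 3.55882e+07.
Correction k=2: B_{4}/4! · (f^{(3)}(24) − f^{(3)}(12)) = −1/720 · (34560.0 − 8640.00) = -36.0000.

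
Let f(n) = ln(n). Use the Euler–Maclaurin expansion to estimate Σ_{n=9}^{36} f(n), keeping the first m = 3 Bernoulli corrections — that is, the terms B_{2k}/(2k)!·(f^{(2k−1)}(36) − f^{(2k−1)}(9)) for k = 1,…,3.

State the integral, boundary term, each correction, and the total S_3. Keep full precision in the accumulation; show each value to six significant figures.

∫_9^36 ln(x) dx evaluates to 82.2317.
½[f(9) + f(36)] = ½[2.19722 + 3.58352] = 2.89037.
Running total after boundary: 85.1220.
Correction k=1: B_{2}/2! · (f^{(1)}(36) − f^{(1)}(9)) = 1/12 · (0.0277778 − 0.111111) = -0.00694444.
After k=1: 85.1151.
Correction k=2: B_{4}/4! · (f^{(3)}(36) − f^{(3)}(9)) = −1/720 · (4.28669e-05 − 0.00274348) = 3.75086e-06.
After k=2: 85.1151.
Correction k=3: B_{6}/6! · (f^{(5)}(36) − f^{(5)}(9)) = 1/30240 · (3.96916e-07 − 0.000406442) = -1.34274e-08.

S_3 ≈ 85.1151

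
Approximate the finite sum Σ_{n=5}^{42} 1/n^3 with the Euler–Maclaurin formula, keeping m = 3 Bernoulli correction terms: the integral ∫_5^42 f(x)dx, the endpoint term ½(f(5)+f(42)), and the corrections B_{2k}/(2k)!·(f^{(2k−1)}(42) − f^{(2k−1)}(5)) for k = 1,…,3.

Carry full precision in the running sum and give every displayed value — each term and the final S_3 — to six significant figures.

S_3 ≈ 0.0241181

The integral term ∫_5^42 1/x^3 dx = 0.0197166.
½[f(5) + f(42)] = ½[0.00800000 + 1.34975e-05] = 0.00400675.
Running total after boundary: 0.0237233.
Order-1 term: 1/12 · (-9.64104e-07 − (-0.00480000)) = 0.000399920.
Partial sum through k=1: 0.0241232.
Order-2 term: −1/720 · (-1.09309e-08 − (-0.00384000)) = -5.33332e-06.
Partial sum through k=2: 0.0241179.
Order-3 term: 1/30240 · (-2.60259e-10 − (-0.00645120)) = 2.13333e-07.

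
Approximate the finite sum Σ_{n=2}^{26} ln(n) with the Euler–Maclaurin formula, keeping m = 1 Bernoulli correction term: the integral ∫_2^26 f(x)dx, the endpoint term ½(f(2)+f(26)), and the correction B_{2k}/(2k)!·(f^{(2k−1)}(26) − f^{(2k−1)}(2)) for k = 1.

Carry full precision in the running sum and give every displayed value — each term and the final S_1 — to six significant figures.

S_1 ≈ 61.2614

∫_2^26 ln(x) dx evaluates to 59.3242.
Endpoint term: (f(2) + f(26))/2 = (0.693147 + 3.25810)/2 = 1.97562.
Running total after boundary: 61.2998.
k=1: B_{2}/(2)! × [f^{(1)}(26) − f^{(1)}(2)] = 1/12 × (0.0384615 − 0.500000) = -0.0384615.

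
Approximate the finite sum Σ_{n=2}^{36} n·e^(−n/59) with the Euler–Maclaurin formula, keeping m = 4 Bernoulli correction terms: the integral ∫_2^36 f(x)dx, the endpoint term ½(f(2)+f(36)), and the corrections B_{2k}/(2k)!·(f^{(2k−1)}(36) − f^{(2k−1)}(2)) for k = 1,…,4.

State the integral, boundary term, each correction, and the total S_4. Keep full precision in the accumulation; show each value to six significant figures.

S_4 ≈ 444.764

The integral term ∫_2^36 x·e^(−x/59) dx = 434.079.
Boundary: ½(f(2) + f(36)) = ½(1.93334 + 19.5573) = 10.7453.
So far: 444.824.
Order-1 term: 1/12 · (0.211779 − 0.933901) = -0.0601769.
Running total after k=1: 444.764.
Order-2 term: −1/720 · (0.000372967 − 0.000823683) = 6.25995e-07.
Running total after k=2: 444.764.
Order-3 term: 1/30240 · (1.96810e-07 − 3.96174e-07) = -6.59273e-12.
Running total after k=3: 444.764.
Order-4 term: −1/1209600 · (8.22970e-11 − 1.59645e-10) = 6.39453e-17.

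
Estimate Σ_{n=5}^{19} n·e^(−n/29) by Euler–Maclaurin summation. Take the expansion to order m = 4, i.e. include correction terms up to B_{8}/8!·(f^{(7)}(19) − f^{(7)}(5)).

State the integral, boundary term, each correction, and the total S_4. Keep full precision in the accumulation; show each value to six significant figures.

Integral: ∫_5^19 x·e^(−x/29) dx = 106.909.
½[f(5) + f(19)] = ½[4.20815 + 9.86770] = 7.03793.
Integral + boundary = 113.947.
Correction k=1: B_{2}/2! · (f^{(1)}(19) − f^{(1)}(5)) = 1/12 · (0.179087 − 0.696522) = -0.0431196.
Partial sum through k=1: 113.904.
Correction k=2: B_{4}/4! · (f^{(3)}(19) − f^{(3)}(5)) = −1/720 · (0.00144803 − 0.00282971) = 1.91900e-06.
Partial sum through k=2: 113.904.
Correction k=3: B_{6}/6! · (f^{(5)}(19) − f^{(5)}(5)) = 1/30240 · (3.19038e-06 − 5.74460e-06) = -8.44648e-11.
Partial sum through k=3: 113.904.
Correction k=4: B_{8}/8! · (f^{(7)}(19) − f^{(7)}(5)) = −1/1209600 · (5.53980e-09 − 9.66053e-09) = 3.40669e-15.

S_4 ≈ 113.904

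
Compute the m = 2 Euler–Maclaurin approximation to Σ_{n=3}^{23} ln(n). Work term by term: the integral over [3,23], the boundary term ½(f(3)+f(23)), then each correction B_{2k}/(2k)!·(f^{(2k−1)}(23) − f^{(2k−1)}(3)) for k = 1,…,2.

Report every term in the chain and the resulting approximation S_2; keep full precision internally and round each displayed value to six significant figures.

∫_3^23 ln(x) dx evaluates to 48.8205.
½[f(3) + f(23)] = ½[1.09861 + 3.13549] = 2.11705.
Running total after boundary: 50.9376.
k=1: B_{2}/(2)! × [f^{(1)}(23) − f^{(1)}(3)] = 1/12 × (0.0434783 − 0.333333) = -0.0241546.
Partial sum through k=1: 50.9134.
k=2: B_{4}/(4)! × [f^{(3)}(23) − f^{(3)}(3)] = −1/720 × (0.000164379 − 0.0740741) = 0.000102652.

S_2 ≈ 50.9135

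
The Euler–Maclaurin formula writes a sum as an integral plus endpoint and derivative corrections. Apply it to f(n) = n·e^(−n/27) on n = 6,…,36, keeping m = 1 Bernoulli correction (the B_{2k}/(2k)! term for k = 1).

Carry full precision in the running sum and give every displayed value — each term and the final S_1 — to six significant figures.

S_1 ≈ 272.166

∫_6^36 x·e^(−x/27) dx evaluates to 265.078.
Endpoint term: (f(6) + f(36))/2 = (4.80442 + 9.48950)/2 = 7.14696.
So far: 272.225.
Correction k=1: B_{2}/2! · (f^{(1)}(36) − f^{(1)}(6)) = 1/12 · (-0.0878657 − 0.622796) = -0.0592218.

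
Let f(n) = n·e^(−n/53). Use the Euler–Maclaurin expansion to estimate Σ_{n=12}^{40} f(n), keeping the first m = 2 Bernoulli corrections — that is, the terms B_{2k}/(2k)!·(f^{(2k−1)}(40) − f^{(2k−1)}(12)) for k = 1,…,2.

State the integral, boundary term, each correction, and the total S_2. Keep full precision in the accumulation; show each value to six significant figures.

The integral term ∫_12^40 x·e^(−x/53) dx = 429.660.
½[f(12) + f(40)] = ½[9.56864 + 18.8057] = 14.1872.
Integral + boundary = 443.847.
k=1: B_{2}/(2)! × [f^{(1)}(40) − f^{(1)}(12)] = 1/12 × (0.115318 − 0.616847) = -0.0417940.
Running total after k=1: 443.806.
k=2: B_{4}/(4)! × [f^{(3)}(40) − f^{(3)}(12)] = −1/720 × (0.000375794 − 0.000787334) = 5.71583e-07.

S_2 ≈ 443.806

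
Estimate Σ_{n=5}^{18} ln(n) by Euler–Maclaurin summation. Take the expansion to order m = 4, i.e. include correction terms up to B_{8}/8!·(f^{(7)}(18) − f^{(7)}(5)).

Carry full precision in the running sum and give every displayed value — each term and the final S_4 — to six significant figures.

S_4 ≈ 33.2174

The integral term ∫_5^18 ln(x) dx = 30.9795.
½[f(5) + f(18)] = ½[1.60944 + 2.89037] = 2.24990.
Integral + boundary = 33.2294.
Order-1 term: 1/12 · (0.0555556 − 0.200000) = -0.0120370.
Partial sum through k=1: 33.2174.
Order-2 term: −1/720 · (0.000342936 − 0.0160000) = 2.17459e-05.
Partial sum through k=2: 33.2174.
Order-3 term: 1/30240 · (1.27013e-05 − 0.00768000) = -2.53548e-07.
Partial sum through k=3: 33.2174.
Order-4 term: −1/1209600 · (1.17605e-06 − 0.00921600) = 7.61808e-09.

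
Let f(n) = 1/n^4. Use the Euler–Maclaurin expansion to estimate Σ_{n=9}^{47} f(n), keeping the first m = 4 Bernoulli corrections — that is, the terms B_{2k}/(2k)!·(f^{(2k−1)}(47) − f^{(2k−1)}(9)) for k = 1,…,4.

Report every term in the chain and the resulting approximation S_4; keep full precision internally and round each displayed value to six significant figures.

S_4 ≈ 0.000535956

∫_9^47 1/x^4 dx evaluates to 0.000454037.
½[f(9) + f(47)] = ½[0.000152416 + 2.04931e-07] = 7.63104e-05.
So far: 0.000530347.
Correction k=1: B_{2}/2! · (f^{(1)}(47) − f^{(1)}(9)) = 1/12 · (-1.74410e-08 − (-6.77404e-05)) = 5.64358e-06.
Partial sum through k=1: 0.000535991.
Correction k=2: B_{4}/4! · (f^{(3)}(47) − f^{(3)}(9)) = −1/720 · (-2.36862e-10 − (-2.50890e-05)) = -3.48455e-08.
Partial sum through k=2: 0.000535956.
Correction k=3: B_{6}/6! · (f^{(5)}(47) − f^{(5)}(9)) = 1/30240 · (-6.00466e-12 − (-1.73455e-05)) = 5.73594e-10.
Partial sum through k=3: 0.000535956.
Correction k=4: B_{8}/8! · (f^{(7)}(47) − f^{(7)}(9)) = −1/1209600 · (-2.44644e-13 − (-1.92728e-05)) = -1.59332e-11.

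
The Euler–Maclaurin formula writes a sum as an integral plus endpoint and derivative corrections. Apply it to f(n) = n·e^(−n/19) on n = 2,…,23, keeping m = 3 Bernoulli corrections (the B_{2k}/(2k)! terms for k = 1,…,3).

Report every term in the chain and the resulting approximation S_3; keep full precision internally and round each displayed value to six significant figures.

S_3 ≈ 125.554

∫_2^23 x·e^(−x/19) dx evaluates to 121.299.
½[f(2) + f(23)] = ½[1.80018 + 6.85493] = 4.32755.
So far: 125.626.
k=1: B_{2}/(2)! × [f^{(1)}(23) − f^{(1)}(2)] = 1/12 × (-0.0627453 − 0.805342) = -0.0723406.
After k=1: 125.554.
k=2: B_{4}/(4)! × [f^{(3)}(23) − f^{(3)}(2)] = −1/720 × (0.00147738 − 0.00721750) = 7.97238e-06.
After k=2: 125.554.
k=3: B_{6}/(6)! × [f^{(5)}(23) − f^{(5)}(2)] = 1/30240 × (8.66642e-06 − 3.38065e-05) = -8.31351e-10.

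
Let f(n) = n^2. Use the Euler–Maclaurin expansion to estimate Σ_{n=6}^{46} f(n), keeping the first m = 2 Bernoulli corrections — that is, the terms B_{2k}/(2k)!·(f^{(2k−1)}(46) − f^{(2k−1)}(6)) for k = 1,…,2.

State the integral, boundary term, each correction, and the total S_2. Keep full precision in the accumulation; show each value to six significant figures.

Integral: ∫_6^46 x^2 dx = 32373.3.
½[f(6) + f(46)] = ½[36.0000 + 2116.00] = 1076.00.
So far: 33449.3.
Correction k=1: B_{2}/2! · (f^{(1)}(46) − f^{(1)}(6)) = 1/12 · (92.0000 − 12.0000) = 6.66667.
After k=1: 33456.0.
Correction k=2: B_{4}/4! · (f^{(3)}(46) − f^{(3)}(6)) = −1/720 · (0.00000 − 0.00000) = 0.00000.

S_2 ≈ 33456.0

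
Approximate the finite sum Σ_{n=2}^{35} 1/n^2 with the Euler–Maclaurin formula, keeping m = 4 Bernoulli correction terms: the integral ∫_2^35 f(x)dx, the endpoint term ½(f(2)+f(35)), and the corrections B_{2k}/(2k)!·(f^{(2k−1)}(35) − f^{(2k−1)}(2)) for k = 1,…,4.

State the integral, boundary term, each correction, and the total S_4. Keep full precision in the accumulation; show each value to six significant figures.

S_4 ≈ 0.616745

The integral term ∫_2^35 1/x^2 dx = 0.471429.
Endpoint term: (f(2) + f(35))/2 = (0.250000 + 0.000816327)/2 = 0.125408.
Running total after boundary: 0.596837.
k=1: B_{2}/(2)! × [f^{(1)}(35) − f^{(1)}(2)] = 1/12 × (-4.66472e-05 − (-0.250000)) = 0.0208294.
After k=1: 0.617666.
k=2: B_{4}/(4)! × [f^{(3)}(35) − f^{(3)}(2)] = −1/720 × (-4.56952e-07 − (-0.750000)) = -0.00104167.
After k=2: 0.616625.
k=3: B_{6}/(6)! × [f^{(5)}(35) − f^{(5)}(2)] = 1/30240 × (-1.11907e-08 − (-5.62500)) = 0.000186012.
After k=3: 0.616811.
k=4: B_{8}/(8)! × [f^{(7)}(35) − f^{(7)}(2)] = −1/1209600 × (-5.11574e-10 − (-78.7500)) = -6.51042e-05.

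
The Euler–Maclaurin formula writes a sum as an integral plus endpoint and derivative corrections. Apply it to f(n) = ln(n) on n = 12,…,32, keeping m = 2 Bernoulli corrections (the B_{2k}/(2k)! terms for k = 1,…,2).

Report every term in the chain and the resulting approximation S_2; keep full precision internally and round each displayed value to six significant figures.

Integral: ∫_12^32 ln(x) dx = 61.0847.
½[f(12) + f(32)] = ½[2.48491 + 3.46574] = 2.97532.
So far: 64.0600.
k=1: B_{2}/(2)! × [f^{(1)}(32) − f^{(1)}(12)] = 1/12 × (0.0312500 − 0.0833333) = -0.00434028.
Partial sum through k=1: 64.0557.
k=2: B_{4}/(4)! × [f^{(3)}(32) − f^{(3)}(12)] = −1/720 × (6.10352e-05 − 0.00115741) = 1.52274e-06.

S_2 ≈ 64.0557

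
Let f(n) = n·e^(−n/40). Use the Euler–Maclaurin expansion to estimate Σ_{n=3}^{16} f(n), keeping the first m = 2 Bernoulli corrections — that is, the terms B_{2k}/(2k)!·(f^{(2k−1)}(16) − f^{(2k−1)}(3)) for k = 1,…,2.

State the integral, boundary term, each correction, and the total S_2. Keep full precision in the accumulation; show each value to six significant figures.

S_2 ≈ 100.918

∫_3^16 x·e^(−x/40) dx evaluates to 94.2019.
Endpoint term: (f(3) + f(16))/2 = (2.78323 + 10.7251)/2 = 6.75418.
Integral + boundary = 100.956.
Correction k=1: B_{2}/2! · (f^{(1)}(16) − f^{(1)}(3)) = 1/12 · (0.402192 − 0.858163) = -0.0379976.
Partial sum through k=1: 100.918.
Correction k=2: B_{4}/4! · (f^{(3)}(16) − f^{(3)}(3)) = −1/720 · (0.00108927 − 0.00169603) = 8.42724e-07.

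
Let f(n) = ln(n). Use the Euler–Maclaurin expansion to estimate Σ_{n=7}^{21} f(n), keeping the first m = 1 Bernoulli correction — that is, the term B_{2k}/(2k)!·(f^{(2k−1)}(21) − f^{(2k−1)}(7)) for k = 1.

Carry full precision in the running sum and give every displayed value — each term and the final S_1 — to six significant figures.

S_1 ≈ 38.8009

∫_7^21 ln(x) dx evaluates to 36.3136.
Endpoint term: (f(7) + f(21))/2 = (1.94591 + 3.04452)/2 = 2.49522.
So far: 38.8088.
Order-1 term: 1/12 · (0.0476190 − 0.142857) = -0.00793651.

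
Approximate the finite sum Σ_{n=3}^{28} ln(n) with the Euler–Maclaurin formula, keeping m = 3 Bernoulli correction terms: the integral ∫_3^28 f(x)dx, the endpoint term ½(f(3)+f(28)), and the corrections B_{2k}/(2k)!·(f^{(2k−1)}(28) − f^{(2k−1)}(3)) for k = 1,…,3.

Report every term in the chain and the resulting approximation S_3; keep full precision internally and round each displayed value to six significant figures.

∫_3^28 ln(x) dx evaluates to 65.0059.
Endpoint term: (f(3) + f(28))/2 = (1.09861 + 3.33220)/2 = 2.21541.
Running total after boundary: 67.2213.
Correction k=1: B_{2}/2! · (f^{(1)}(28) − f^{(1)}(3)) = 1/12 · (0.0357143 − 0.333333) = -0.0248016.
Partial sum through k=1: 67.1965.
Correction k=2: B_{4}/4! · (f^{(3)}(28) − f^{(3)}(3)) = −1/720 · (9.11079e-05 − 0.0740741) = 0.000102754.
Partial sum through k=2: 67.1966.
Correction k=3: B_{6}/6! · (f^{(5)}(28) − f^{(5)}(3)) = 1/30240 · (1.39451e-06 − 0.0987654) = -3.26601e-06.

S_3 ≈ 67.1966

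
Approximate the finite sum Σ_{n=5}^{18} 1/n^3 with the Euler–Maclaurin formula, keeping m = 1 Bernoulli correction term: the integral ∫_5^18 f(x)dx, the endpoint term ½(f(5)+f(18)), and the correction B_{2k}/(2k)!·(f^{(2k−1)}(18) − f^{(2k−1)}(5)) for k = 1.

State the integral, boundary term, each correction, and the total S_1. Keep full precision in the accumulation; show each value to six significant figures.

S_1 ≈ 0.0229401

Integral: ∫_5^18 1/x^3 dx = 0.0184568.
½[f(5) + f(18)] = ½[0.00800000 + 0.000171468] = 0.00408573.
Integral + boundary = 0.0225425.
Order-1 term: 1/12 · (-2.85780e-05 − (-0.00480000)) = 0.000397619.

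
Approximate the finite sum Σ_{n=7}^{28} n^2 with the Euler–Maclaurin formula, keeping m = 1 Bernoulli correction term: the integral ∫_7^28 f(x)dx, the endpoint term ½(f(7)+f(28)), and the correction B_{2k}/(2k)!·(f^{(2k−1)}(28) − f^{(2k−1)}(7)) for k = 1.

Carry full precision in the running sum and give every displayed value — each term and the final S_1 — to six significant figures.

Integral: ∫_7^28 x^2 dx = 7203.00.
Endpoint term: (f(7) + f(28))/2 = (49.0000 + 784.000)/2 = 416.500.
Integral + boundary = 7619.50.
k=1: B_{2}/(2)! × [f^{(1)}(28) − f^{(1)}(7)] = 1/12 × (56.0000 − 14.0000) = 3.50000.

S_1 ≈ 7623.00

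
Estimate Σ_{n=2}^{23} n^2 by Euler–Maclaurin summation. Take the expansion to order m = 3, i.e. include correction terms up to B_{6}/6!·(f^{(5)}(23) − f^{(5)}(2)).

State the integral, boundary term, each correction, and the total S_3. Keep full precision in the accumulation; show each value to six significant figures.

S_3 ≈ 4323.00

The integral term ∫_2^23 x^2 dx = 4053.00.
Endpoint term: (f(2) + f(23))/2 = (4.00000 + 529.000)/2 = 266.500.
Running total after boundary: 4319.50.
Order-1 term: 1/12 · (46.0000 − 4.00000) = 3.50000.
Partial sum through k=1: 4323.00.
Order-2 term: −1/720 · (0.00000 − 0.00000) = 0.00000.
Partial sum through k=2: 4323.00.
Order-3 term: 1/30240 · (0.00000 − 0.00000) = 0.00000.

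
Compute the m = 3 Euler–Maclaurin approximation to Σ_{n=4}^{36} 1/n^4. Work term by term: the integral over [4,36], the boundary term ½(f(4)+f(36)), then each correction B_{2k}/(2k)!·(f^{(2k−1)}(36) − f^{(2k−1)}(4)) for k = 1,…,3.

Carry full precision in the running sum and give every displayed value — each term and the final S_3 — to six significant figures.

S_3 ≈ 0.00747080

Integral: ∫_4^36 1/x^4 dx = 0.00520119.
Boundary: ½(f(4) + f(36)) = ½(0.00390625 + 5.95374e-07) = 0.00195342.
Running total after boundary: 0.00715461.
Correction k=1: B_{2}/2! · (f^{(1)}(36) − f^{(1)}(4)) = 1/12 · (-6.61527e-08 − (-0.00390625)) = 0.000325515.
Partial sum through k=1: 0.00748013.
Correction k=2: B_{4}/4! · (f^{(3)}(36) − f^{(3)}(4)) = −1/720 · (-1.53131e-09 − (-0.00732422)) = -1.01725e-05.
Partial sum through k=2: 0.00746995.
Correction k=3: B_{6}/6! · (f^{(5)}(36) − f^{(5)}(4)) = 1/30240 · (-6.61678e-11 − (-0.0256348)) = 8.47711e-07.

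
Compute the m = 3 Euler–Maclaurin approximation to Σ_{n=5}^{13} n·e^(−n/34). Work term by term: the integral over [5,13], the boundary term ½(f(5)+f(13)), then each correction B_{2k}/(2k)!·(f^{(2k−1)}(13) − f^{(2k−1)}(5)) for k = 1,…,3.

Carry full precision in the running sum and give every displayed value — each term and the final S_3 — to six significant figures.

S_3 ≈ 60.9848

The integral term ∫_5^13 x·e^(−x/34) dx = 54.4182.
Boundary: ½(f(5) + f(13)) = ½(4.31622 + 8.86930) = 6.59276.
Running total after boundary: 61.0110.
Order-1 term: 1/12 · (0.421392 − 0.736296) = -0.0262419.
After k=1: 60.9848.
Order-2 term: −1/720 · (0.00154490 − 0.00213043) = 8.13246e-07.
After k=2: 60.9848.
Order-3 term: 1/30240 · (2.35750e-06 − 3.13489e-06) = -2.57075e-11.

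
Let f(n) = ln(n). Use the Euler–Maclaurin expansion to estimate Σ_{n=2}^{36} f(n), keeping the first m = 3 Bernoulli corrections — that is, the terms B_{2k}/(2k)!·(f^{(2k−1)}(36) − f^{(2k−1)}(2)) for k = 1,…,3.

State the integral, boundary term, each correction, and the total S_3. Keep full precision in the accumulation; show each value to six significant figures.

The integral term ∫_2^36 ln(x) dx = 93.6204.
Endpoint term: (f(2) + f(36))/2 = (0.693147 + 3.58352)/2 = 2.13833.
Running total after boundary: 95.7587.
Order-1 term: 1/12 · (0.0277778 − 0.500000) = -0.0393519.
Running total after k=1: 95.7194.
Order-2 term: −1/720 · (4.28669e-05 − 0.250000) = 0.000347163.
Running total after k=2: 95.7197.
Order-3 term: 1/30240 · (3.96916e-07 − 0.750000) = -2.48016e-05.

S_3 ≈ 95.7197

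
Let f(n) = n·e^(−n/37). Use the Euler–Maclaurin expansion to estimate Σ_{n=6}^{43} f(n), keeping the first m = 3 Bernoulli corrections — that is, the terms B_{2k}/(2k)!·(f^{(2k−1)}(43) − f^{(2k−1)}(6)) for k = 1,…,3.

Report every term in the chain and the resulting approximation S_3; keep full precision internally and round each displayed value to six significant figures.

The integral term ∫_6^43 x·e^(−x/37) dx = 426.918.
½[f(6) + f(43)] = ½[5.10182 + 13.4508] = 9.27631.
So far: 436.194.
Order-1 term: 1/12 · (-0.0507258 − 0.712416) = -0.0635952.
Running total after k=1: 436.130.
Order-2 term: −1/720 · (0.000419936 − 0.00176262) = 1.86483e-06.
Running total after k=2: 436.130.
Order-3 term: 1/30240 · (6.40559e-07 − 2.19492e-06) = -5.14008e-11.

S_3 ≈ 436.130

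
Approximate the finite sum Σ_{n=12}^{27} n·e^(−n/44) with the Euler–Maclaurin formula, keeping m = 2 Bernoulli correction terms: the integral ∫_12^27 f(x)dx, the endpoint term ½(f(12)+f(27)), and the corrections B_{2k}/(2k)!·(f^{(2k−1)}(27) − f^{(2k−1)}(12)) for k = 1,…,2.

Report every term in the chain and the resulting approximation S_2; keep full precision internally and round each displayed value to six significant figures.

S_2 ≈ 196.425

∫_12^27 x·e^(−x/44) dx evaluates to 184.577.
Boundary: ½(f(12) + f(27)) = ½(9.13560 + 14.6172) = 11.8764.
Integral + boundary = 196.454.
Correction k=1: B_{2}/2! · (f^{(1)}(27) − f^{(1)}(12)) = 1/12 · (0.209169 − 0.553673) = -0.0287087.
After k=1: 196.425.
Correction k=2: B_{4}/4! · (f^{(3)}(27) − f^{(3)}(12)) = −1/720 · (0.000667317 − 0.00107246) = 5.62692e-07.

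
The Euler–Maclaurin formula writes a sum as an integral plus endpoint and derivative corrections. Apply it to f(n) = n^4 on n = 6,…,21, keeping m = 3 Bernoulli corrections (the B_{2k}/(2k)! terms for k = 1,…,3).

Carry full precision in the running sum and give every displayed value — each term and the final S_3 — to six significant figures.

S_3 ≈ 916168

The integral term ∫_6^21 x^4 dx = 815265.
Boundary: ½(f(6) + f(21)) = ½(1296.00 + 194481) = 97888.5.
Running total after boundary: 913154.
Order-1 term: 1/12 · (37044.0 − 864.000) = 3015.00.
Running total after k=1: 916168.
Order-2 term: −1/720 · (504.000 − 144.000) = -0.500000.
Running total after k=2: 916168.
Order-3 term: 1/30240 · (0.00000 − 0.00000) = 0.00000.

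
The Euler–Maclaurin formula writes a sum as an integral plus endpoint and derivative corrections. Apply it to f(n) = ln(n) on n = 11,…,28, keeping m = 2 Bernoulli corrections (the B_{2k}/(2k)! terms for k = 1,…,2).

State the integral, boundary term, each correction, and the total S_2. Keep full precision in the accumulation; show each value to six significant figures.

S_2 ≈ 52.7853

Integral: ∫_11^28 ln(x) dx = 49.9249.
½[f(11) + f(28)] = ½[2.39790 + 3.33220] = 2.86505.
Running total after boundary: 52.7899.
Correction k=1: B_{2}/2! · (f^{(1)}(28) − f^{(1)}(11)) = 1/12 · (0.0357143 − 0.0909091) = -0.00459957.
Partial sum through k=1: 52.7853.
Correction k=2: B_{4}/4! · (f^{(3)}(28) − f^{(3)}(11)) = −1/720 · (9.11079e-05 − 0.00150263) = 1.96045e-06.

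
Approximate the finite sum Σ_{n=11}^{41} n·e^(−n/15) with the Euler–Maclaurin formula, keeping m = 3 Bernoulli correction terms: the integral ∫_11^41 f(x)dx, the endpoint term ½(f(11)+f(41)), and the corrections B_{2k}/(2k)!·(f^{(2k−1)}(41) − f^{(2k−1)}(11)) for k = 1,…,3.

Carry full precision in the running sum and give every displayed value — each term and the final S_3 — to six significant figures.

Integral: ∫_11^41 x·e^(−x/15) dx = 132.717.
Boundary: ½(f(11) + f(41)) = ½(5.28336 + 2.66509) = 3.97423.
Running total after boundary: 136.691.
Correction k=1: B_{2}/2! · (f^{(1)}(41) − f^{(1)}(11)) = 1/12 · (-0.112671 − 0.128081) = -0.0200627.
Partial sum through k=1: 136.671.
Correction k=2: B_{4}/4! · (f^{(3)}(41) − f^{(3)}(11)) = −1/720 · (7.70397e-05 − 0.00483863) = 6.61332e-06.
Partial sum through k=2: 136.671.
Correction k=3: B_{6}/6! · (f^{(5)}(41) − f^{(5)}(11)) = 1/30240 · (2.91039e-06 − 4.04801e-05) = -1.24238e-09.

S_3 ≈ 136.671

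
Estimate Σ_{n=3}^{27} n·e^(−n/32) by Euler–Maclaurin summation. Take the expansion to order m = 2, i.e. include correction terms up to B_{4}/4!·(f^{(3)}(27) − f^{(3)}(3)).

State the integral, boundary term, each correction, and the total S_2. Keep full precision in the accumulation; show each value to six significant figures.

Integral: ∫_3^27 x·e^(−x/32) dx = 207.753.
Boundary: ½(f(3) + f(27)) = ½(2.73153 + 11.6126) = 7.17204.
Integral + boundary = 214.925.
k=1: B_{2}/(2)! × [f^{(1)}(27) − f^{(1)}(3)] = 1/12 × (0.0672023 − 0.825150) = -0.0631623.
Partial sum through k=1: 214.862.
k=2: B_{4}/(4)! × [f^{(3)}(27) − f^{(3)}(3)] = −1/720 × (0.000905656 − 0.00258415) = 2.33124e-06.

S_2 ≈ 214.862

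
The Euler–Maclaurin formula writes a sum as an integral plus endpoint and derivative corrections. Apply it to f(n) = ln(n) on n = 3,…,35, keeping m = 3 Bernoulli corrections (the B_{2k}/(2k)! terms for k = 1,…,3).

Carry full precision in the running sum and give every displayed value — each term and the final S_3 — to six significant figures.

∫_3^35 ln(x) dx evaluates to 89.1413.
Boundary: ½(f(3) + f(35)) = ½(1.09861 + 3.55535) = 2.32698.
So far: 91.4683.
k=1: B_{2}/(2)! × [f^{(1)}(35) − f^{(1)}(3)] = 1/12 × (0.0285714 − 0.333333) = -0.0253968.
Running total after k=1: 91.4429.
k=2: B_{4}/(4)! × [f^{(3)}(35) − f^{(3)}(3)] = −1/720 × (4.66472e-05 − 0.0740741) = 0.000102816.
Running total after k=2: 91.4430.
k=3: B_{6}/(6)! × [f^{(5)}(35) − f^{(5)}(3)] = 1/30240 × (4.56952e-07 − 0.0987654) = -3.26604e-06.

S_3 ≈ 91.4430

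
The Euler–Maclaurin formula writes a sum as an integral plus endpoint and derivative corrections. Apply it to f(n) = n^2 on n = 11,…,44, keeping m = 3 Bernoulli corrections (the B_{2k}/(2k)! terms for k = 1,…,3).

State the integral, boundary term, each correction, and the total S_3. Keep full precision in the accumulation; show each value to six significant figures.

Integral: ∫_11^44 x^2 dx = 27951.0.
Boundary: ½(f(11) + f(44)) = ½(121.000 + 1936.00) = 1028.50.
Running total after boundary: 28979.5.
k=1: B_{2}/(2)! × [f^{(1)}(44) − f^{(1)}(11)] = 1/12 × (88.0000 − 22.0000) = 5.50000.
Running total after k=1: 28985.0.
k=2: B_{4}/(4)! × [f^{(3)}(44) − f^{(3)}(11)] = −1/720 × (0.00000 − 0.00000) = 0.00000.
Running total after k=2: 28985.0.
k=3: B_{6}/(6)! × [f^{(5)}(44) − f^{(5)}(11)] = 1/30240 × (0.00000 − 0.00000) = 0.00000.

S_3 ≈ 28985.0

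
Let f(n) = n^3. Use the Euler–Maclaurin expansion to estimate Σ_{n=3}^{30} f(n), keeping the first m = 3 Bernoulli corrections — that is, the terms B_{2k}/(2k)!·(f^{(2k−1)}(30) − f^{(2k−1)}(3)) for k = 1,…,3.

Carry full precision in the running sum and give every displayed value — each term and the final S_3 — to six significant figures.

Integral: ∫_3^30 x^3 dx = 202480.
Endpoint term: (f(3) + f(30))/2 = (27.0000 + 27000.0)/2 = 13513.5.
Running total after boundary: 215993.
Order-1 term: 1/12 · (2700.00 − 27.0000) = 222.750.
Partial sum through k=1: 216216.
Order-2 term: −1/720 · (6.00000 − 6.00000) = 0.00000.
Partial sum through k=2: 216216.
Order-3 term: 1/30240 · (0.00000 − 0.00000) = 0.00000.

S_3 ≈ 216216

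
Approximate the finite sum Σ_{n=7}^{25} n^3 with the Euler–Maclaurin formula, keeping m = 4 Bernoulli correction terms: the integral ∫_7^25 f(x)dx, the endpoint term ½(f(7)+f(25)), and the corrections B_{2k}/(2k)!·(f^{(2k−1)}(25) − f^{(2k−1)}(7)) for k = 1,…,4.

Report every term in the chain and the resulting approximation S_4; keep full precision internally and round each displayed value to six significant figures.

S_4 ≈ 105184

Integral: ∫_7^25 x^3 dx = 97056.0.
Boundary: ½(f(7) + f(25)) = ½(343.000 + 15625.0) = 7984.00.
Integral + boundary = 105040.
Correction k=1: B_{2}/2! · (f^{(1)}(25) − f^{(1)}(7)) = 1/12 · (1875.00 − 147.000) = 144.000.
Running total after k=1: 105184.
Correction k=2: B_{4}/4! · (f^{(3)}(25) − f^{(3)}(7)) = −1/720 · (6.00000 − 6.00000) = 0.00000.
Running total after k=2: 105184.
Correction k=3: B_{6}/6! · (f^{(5)}(25) − f^{(5)}(7)) = 1/30240 · (0.00000 − 0.00000) = 0.00000.
Running total after k=3: 105184.
Correction k=4: B_{8}/8! · (f^{(7)}(25) − f^{(7)}(7)) = −1/1209600 · (0.00000 − 0.00000) = 0.00000.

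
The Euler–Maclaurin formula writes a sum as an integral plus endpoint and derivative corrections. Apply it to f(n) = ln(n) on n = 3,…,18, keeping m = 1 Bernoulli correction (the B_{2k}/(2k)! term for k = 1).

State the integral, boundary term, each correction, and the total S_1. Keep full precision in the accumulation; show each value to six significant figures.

∫_3^18 ln(x) dx evaluates to 33.7309.
Boundary: ½(f(3) + f(18)) = ½(1.09861 + 2.89037) = 1.99449.
Running total after boundary: 35.7253.
Correction k=1: B_{2}/2! · (f^{(1)}(18) − f^{(1)}(3)) = 1/12 · (0.0555556 − 0.333333) = -0.0231481.

S_1 ≈ 35.7022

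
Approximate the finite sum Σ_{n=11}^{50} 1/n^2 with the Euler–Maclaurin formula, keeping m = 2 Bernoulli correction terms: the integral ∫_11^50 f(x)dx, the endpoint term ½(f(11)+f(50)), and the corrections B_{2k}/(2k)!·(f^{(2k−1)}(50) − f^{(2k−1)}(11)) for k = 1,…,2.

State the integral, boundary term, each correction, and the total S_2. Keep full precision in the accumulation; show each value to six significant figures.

∫_11^50 1/x^2 dx evaluates to 0.0709091.
Endpoint term: (f(11) + f(50))/2 = (0.00826446 + 0.000400000)/2 = 0.00433223.
So far: 0.0752413.
k=1: B_{2}/(2)! × [f^{(1)}(50) − f^{(1)}(11)] = 1/12 × (-1.60000e-05 − (-0.00150263)) = 0.000123886.
After k=1: 0.0753652.
k=2: B_{4}/(4)! × [f^{(3)}(50) − f^{(3)}(11)] = −1/720 × (-7.68000e-08 − (-0.000149021)) = -2.06867e-07.

S_2 ≈ 0.0753650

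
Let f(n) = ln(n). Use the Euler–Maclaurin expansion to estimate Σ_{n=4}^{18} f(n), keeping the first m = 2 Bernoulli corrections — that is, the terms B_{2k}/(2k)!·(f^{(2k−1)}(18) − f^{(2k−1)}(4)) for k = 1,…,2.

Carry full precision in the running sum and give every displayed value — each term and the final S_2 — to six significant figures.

S_2 ≈ 34.6037

∫_4^18 ln(x) dx evaluates to 32.4815.
½[f(4) + f(18)] = ½[1.38629 + 2.89037] = 2.13833.
So far: 34.6198.
Order-1 term: 1/12 · (0.0555556 − 0.250000) = -0.0162037.
Partial sum through k=1: 34.6036.
Order-2 term: −1/720 · (0.000342936 − 0.0312500) = 4.29265e-05.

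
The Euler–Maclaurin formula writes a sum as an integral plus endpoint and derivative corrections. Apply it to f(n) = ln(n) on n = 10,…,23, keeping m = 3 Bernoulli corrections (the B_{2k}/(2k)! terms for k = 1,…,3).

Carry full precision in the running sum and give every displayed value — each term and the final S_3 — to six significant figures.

The integral term ∫_10^23 ln(x) dx = 36.0905.
Boundary: ½(f(10) + f(23)) = ½(2.30259 + 3.13549) = 2.71904.
So far: 38.8096.
Order-1 term: 1/12 · (0.0434783 − 0.100000) = -0.00471014.
Running total after k=1: 38.8048.
Order-2 term: −1/720 · (0.000164379 − 0.00200000) = 2.54947e-06.
Running total after k=2: 38.8048.
Order-3 term: 1/30240 · (3.72883e-06 − 0.000240000) = -7.81320e-09.

S_3 ≈ 38.8048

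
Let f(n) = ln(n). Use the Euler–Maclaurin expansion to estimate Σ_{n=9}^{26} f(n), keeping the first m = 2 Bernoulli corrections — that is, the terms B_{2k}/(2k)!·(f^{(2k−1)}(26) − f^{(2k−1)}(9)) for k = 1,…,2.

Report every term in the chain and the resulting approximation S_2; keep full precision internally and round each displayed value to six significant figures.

∫_9^26 ln(x) dx evaluates to 47.9355.
½[f(9) + f(26)] = ½[2.19722 + 3.25810] = 2.72766.
So far: 50.6631.
k=1: B_{2}/(2)! × [f^{(1)}(26) − f^{(1)}(9)] = 1/12 × (0.0384615 − 0.111111) = -0.00605413.
Running total after k=1: 50.6571.
k=2: B_{4}/(4)! × [f^{(3)}(26) − f^{(3)}(9)] = −1/720 × (0.000113792 − 0.00274348) = 3.65235e-06.

S_2 ≈ 50.6571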